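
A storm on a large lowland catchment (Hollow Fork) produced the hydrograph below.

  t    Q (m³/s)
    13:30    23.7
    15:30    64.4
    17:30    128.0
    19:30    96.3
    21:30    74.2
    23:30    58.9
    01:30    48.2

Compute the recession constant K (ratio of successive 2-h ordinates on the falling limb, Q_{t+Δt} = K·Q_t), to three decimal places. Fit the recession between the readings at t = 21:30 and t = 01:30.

Using the recession-limb readings at t = 21:30 and t = 01:30: Q falls from 74.2 to 48.2 m³/s over 2 intervals.
K = (Q₂/Q₁)^(1/2) = (48.2/74.2)^(1/2) = 0.806.

K ≈ 0.806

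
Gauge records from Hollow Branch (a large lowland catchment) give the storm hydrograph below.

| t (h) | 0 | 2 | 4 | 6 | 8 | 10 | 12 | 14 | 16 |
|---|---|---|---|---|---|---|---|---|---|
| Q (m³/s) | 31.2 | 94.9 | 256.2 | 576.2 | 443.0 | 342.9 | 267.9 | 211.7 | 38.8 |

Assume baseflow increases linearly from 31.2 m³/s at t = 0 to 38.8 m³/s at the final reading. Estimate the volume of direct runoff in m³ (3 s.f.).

V ≈ 1.40 × 10^7 m³

Direct-runoff ordinates (Q − Q_b): 0.00, 62.75, 223.10, 542.15, 408.00, 306.95, 231.00, 173.85, 0.00 m³/s.
ΣQ_DR = 1948 m³/s.
With Δt = 2 h = 7200 s, V = ΣQ_DR · Δt = 1948 × 7200 = 1.40 × 10^7 m³.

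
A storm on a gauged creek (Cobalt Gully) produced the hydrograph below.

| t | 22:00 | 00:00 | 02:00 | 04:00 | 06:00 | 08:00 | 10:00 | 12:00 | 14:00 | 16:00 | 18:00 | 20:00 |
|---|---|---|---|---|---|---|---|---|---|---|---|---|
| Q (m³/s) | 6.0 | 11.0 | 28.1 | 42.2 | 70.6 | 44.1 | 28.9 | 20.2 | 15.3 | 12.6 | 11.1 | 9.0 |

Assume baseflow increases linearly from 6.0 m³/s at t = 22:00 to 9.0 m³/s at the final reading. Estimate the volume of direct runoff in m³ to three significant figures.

Direct-runoff ordinates (Q − Q_b): 0.00, 4.73, 21.55, 35.38, 63.51, 36.74, 21.26, 12.29, 7.12, 4.15, 2.37, 0.00 m³/s.
ΣQ_DR = 209.1 m³/s.
With Δt = 2 h = 7200 s, V = ΣQ_DR · Δt = 209.1 × 7200 = 1.51 × 10^6 m³.

V ≈ 1.51 × 10^6 m³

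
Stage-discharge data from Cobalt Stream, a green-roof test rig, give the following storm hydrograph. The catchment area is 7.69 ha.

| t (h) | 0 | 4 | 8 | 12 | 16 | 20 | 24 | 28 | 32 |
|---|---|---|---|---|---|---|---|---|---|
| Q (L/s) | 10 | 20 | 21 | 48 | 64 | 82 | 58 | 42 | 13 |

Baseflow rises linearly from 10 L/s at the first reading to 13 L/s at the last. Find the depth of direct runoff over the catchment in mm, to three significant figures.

d ≈ 47.7 mm

Direct runoff: 0.00, 9.62, 10.25, 36.88, 52.50, 70.12, 45.75, 29.38, 0.00 L/s; ΣQ_DR = 254.5 L/s.
V = ΣQ_DR · Δt = 254.5 × 14400 s = 3.665 × 10^6 L.
Over A = 7.69 ha, depth = V / A = 47.7 mm.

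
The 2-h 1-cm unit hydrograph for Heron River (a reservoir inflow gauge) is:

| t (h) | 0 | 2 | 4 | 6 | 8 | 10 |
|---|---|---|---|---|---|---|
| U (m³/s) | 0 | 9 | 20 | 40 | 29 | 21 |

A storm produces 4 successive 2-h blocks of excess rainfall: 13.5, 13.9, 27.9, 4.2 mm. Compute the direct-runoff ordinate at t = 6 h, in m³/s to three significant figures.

By discrete convolution, Q_j = Σ (P_i / 10 mm) · U_{j−i}.
At t = 6 h (j=3): Q = (13.5/10)·40 + (13.9/10)·20 + (27.9/10)·9 + (4.2/10)·0 = 107 m³/s.

Q ≈ 107 m³/s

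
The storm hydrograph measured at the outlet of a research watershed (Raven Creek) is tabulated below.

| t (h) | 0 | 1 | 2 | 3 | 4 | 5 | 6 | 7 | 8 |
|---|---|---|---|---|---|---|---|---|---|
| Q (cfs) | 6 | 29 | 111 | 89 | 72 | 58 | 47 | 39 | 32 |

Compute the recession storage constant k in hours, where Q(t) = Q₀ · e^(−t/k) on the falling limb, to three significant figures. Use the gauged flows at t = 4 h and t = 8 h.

On the falling limb, Q drops from 72 to 32 cfs between t = 4 h and t = 8 h (Δt = 4 h).
k = −Δt / ln(Q₂/Q₁) = −4 / ln(32/72) = 4.93 h.

k ≈ 4.93 h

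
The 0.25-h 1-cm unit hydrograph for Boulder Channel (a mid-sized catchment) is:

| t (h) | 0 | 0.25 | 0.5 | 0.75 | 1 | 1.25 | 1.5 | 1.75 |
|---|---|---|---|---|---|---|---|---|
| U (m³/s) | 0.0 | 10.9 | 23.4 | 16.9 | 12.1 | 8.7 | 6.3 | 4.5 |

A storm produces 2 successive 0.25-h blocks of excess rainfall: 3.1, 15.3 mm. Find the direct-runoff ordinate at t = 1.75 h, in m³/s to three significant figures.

Q ≈ 11.0 m³/s

By discrete convolution, Q_j = Σ (P_i / 10 mm) · U_{j−i}.
At t = 1.75 h (j=7): Q = (3.1/10)·4.5 + (15.3/10)·6.3 = 11.0 m³/s.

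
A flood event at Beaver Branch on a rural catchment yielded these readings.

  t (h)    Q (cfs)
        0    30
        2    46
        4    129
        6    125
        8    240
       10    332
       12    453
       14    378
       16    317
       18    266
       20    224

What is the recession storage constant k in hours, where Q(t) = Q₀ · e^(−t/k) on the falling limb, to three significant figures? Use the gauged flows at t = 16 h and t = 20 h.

k ≈ 11.5 h

On the falling limb, Q drops from 317 to 224 cfs between t = 16 h and t = 20 h (Δt = 4 h).
k = −Δt / ln(Q₂/Q₁) = −4 / ln(224/317) = 11.5 h.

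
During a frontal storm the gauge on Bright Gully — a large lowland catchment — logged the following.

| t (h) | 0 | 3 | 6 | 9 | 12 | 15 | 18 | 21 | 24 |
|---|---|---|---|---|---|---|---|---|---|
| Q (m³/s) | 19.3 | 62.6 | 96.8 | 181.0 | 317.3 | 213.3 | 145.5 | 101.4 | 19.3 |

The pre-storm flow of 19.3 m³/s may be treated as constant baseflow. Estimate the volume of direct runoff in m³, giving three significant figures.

Direct-runoff ordinates (Q − Q_b): 0.0, 43.3, 77.5, 161.7, 298.0, 194.0, 126.2, 82.1, 0.0 m³/s.
ΣQ_DR = 982.8 m³/s.
With Δt = 3 h = 10800 s, V = ΣQ_DR · Δt = 982.8 × 10800 = 1.06 × 10^7 m³.

V ≈ 1.06 × 10^7 m³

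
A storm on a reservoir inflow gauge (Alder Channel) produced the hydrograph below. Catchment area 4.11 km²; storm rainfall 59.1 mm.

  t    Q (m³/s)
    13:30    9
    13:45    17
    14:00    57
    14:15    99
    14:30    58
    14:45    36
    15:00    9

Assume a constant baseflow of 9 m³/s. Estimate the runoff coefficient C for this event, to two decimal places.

C ≈ 0.82

ΣQ_DR = 222.0 m³/s; V = ΣQ_DR·Δt = 1.998 × 10^5 m³.
Runoff depth d = V / A = 48.61 mm.
C = d / P = 48.61 / 59.1 = 0.82.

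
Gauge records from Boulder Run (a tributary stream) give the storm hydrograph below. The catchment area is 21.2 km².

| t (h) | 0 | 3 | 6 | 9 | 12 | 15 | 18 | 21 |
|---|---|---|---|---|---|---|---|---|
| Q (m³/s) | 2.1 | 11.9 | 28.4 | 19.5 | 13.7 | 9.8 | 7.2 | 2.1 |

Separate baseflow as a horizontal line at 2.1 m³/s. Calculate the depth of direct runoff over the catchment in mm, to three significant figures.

d ≈ 39.7 mm

Direct runoff: 0.0, 9.8, 26.3, 17.4, 11.6, 7.7, 5.1, 0.0 m³/s; ΣQ_DR = 77.90 m³/s.
V = ΣQ_DR · Δt = 77.90 × 10800 s = 8.413 × 10^5 m³.
Over A = 21.2 km², depth = V / A = 39.7 mm.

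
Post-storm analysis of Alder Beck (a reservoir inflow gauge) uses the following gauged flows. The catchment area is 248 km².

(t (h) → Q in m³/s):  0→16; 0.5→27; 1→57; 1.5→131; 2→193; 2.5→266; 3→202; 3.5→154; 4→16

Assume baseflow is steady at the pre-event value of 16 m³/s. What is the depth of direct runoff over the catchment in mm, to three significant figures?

d ≈ 6.66 mm

Direct runoff: 0.0, 11.0, 41.0, 115.0, 177.0, 250.0, 186.0, 138.0, 0.0 m³/s; ΣQ_DR = 918.0 m³/s.
V = ΣQ_DR · Δt = 918.0 × 1800 s = 1.652 × 10^6 m³.
Over A = 248 km², depth = V / A = 6.66 mm.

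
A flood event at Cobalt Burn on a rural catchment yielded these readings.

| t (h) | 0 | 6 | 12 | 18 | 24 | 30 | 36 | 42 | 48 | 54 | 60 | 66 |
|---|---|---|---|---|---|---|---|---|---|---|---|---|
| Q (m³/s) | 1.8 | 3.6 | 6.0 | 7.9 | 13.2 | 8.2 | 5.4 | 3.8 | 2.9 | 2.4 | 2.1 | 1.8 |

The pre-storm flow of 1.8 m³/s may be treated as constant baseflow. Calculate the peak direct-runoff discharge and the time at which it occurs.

Subtracting baseflow gives direct-runoff ordinates: 0.0, 1.8, 4.2, 6.1, 11.4, 6.4, 3.6, 2.0, 1.1, 0.6, 0.3, 0.0 m³/s.
The maximum is 11.4 m³/s, occurring at the reading for t = 24 h.

Q_p = 11.4 m³/s at t = 24 h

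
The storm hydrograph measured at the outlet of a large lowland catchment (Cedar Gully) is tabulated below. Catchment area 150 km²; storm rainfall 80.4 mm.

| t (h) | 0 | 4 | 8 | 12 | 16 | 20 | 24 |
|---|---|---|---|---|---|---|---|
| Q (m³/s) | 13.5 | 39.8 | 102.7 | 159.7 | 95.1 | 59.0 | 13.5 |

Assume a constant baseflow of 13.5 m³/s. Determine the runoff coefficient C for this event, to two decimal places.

C ≈ 0.46

ΣQ_DR = 388.8 m³/s; V = ΣQ_DR·Δt = 5.599 × 10^6 m³.
Runoff depth d = V / A = 37.32 mm.
C = d / P = 37.32 / 80.4 = 0.46.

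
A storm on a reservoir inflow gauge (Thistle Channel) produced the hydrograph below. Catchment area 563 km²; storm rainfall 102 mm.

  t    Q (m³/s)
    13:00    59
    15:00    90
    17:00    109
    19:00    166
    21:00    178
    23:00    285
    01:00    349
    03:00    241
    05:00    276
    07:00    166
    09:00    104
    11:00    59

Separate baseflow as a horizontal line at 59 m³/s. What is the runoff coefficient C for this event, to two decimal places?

ΣQ_DR = 1374 m³/s; V = ΣQ_DR·Δt = 9.893 × 10^6 m³.
Runoff depth d = V / A = 17.57 mm.
C = d / P = 17.57 / 102 = 0.17.

C ≈ 0.17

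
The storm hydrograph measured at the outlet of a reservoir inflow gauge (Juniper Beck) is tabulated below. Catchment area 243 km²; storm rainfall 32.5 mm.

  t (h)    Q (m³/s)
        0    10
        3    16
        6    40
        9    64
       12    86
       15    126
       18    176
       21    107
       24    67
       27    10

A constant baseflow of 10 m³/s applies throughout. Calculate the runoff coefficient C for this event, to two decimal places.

ΣQ_DR = 602.0 m³/s; V = ΣQ_DR·Δt = 6.502 × 10^6 m³.
Runoff depth d = V / A = 26.76 mm.
C = d / P = 26.76 / 32.5 = 0.82.

C ≈ 0.82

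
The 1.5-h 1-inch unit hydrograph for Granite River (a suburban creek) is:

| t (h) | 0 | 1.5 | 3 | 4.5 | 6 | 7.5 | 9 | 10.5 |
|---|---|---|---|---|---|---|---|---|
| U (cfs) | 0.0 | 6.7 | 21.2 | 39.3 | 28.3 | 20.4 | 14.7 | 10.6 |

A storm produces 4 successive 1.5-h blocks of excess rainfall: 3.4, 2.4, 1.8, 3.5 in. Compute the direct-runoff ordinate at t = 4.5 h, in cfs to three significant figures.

Q ≈ 197 cfs

By discrete convolution, Q_j = Σ (P_i / 1 in) · U_{j−i}.
At t = 4.5 h (j=3): Q = (3.4/1)·39.3 + (2.4/1)·21.2 + (1.8/1)·6.7 + (3.5/1)·0.0 = 197 cfs.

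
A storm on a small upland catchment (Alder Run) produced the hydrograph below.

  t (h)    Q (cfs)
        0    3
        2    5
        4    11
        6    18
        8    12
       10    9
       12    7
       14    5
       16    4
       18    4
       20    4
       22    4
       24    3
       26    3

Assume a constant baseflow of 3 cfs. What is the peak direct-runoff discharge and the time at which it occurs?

Q_p = 15.0 cfs at t = 6 h

Subtracting baseflow gives direct-runoff ordinates: 0.0, 2.0, 8.0, 15.0, 9.0, 6.0, 4.0, 2.0, 1.0, 1.0, 1.0, 1.0, 0.0, 0.0 cfs.
The maximum is 15.0 cfs, occurring at the reading for t = 6 h.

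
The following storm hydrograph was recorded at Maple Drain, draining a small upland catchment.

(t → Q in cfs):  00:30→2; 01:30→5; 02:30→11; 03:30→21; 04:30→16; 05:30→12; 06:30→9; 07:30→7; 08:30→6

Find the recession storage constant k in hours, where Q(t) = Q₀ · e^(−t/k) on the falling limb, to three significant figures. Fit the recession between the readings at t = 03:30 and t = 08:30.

On the falling limb, Q drops from 21 to 6 cfs between t = 03:30 and t = 08:30 (Δt = 5 h).
k = −Δt / ln(Q₂/Q₁) = −5 / ln(6/21) = 3.99 h.

k ≈ 3.99 h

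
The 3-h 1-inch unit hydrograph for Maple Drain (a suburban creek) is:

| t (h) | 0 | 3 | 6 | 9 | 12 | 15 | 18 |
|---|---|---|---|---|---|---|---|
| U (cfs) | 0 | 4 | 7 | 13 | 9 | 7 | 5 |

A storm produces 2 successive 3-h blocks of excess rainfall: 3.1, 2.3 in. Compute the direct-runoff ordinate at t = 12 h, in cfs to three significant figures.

By discrete convolution, Q_j = Σ (P_i / 1 in) · U_{j−i}.
At t = 12 h (j=4): Q = (3.1/1)·9 + (2.3/1)·13 = 57.8 cfs.

Q ≈ 57.8 cfs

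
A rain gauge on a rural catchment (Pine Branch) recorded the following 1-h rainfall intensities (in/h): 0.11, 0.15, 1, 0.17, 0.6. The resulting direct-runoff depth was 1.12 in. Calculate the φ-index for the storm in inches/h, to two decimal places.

Only the 2 blocks with intensity above φ contribute runoff: 1, 0.6 in/h.
Σ(I−φ)·Δt = d  ⇒  (1+0.6 − 2φ)·1 = 1.12
φ = (1.600 − 1.12/1) / 2 = 0.24 in/h.

φ ≈ 0.24 in/h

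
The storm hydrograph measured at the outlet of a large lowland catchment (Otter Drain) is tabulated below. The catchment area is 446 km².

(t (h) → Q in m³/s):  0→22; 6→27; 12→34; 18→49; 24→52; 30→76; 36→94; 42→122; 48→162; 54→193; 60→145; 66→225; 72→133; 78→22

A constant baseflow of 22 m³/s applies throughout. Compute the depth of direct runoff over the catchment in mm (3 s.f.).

d ≈ 50.8 mm

Direct runoff: 0.0, 5.0, 12.0, 27.0, 30.0, 54.0, 72.0, 100.0, 140.0, 171.0, 123.0, 203.0, 111.0, 0.0 m³/s; ΣQ_DR = 1048 m³/s.
V = ΣQ_DR · Δt = 1048 × 21600 s = 2.264 × 10^7 m³.
Over A = 446 km², depth = V / A = 50.8 mm.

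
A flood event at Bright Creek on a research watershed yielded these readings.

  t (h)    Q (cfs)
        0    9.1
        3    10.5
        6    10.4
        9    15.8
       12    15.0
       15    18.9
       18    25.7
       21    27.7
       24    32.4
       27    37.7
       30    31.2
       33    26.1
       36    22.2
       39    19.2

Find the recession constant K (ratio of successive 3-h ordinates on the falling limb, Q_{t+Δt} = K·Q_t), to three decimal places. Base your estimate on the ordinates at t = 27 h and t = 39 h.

K ≈ 0.845

Using the recession-limb readings at t = 27 h and t = 39 h: Q falls from 37.7 to 19.2 cfs over 4 intervals.
K = (Q₂/Q₁)^(1/4) = (19.2/37.7)^(1/4) = 0.845.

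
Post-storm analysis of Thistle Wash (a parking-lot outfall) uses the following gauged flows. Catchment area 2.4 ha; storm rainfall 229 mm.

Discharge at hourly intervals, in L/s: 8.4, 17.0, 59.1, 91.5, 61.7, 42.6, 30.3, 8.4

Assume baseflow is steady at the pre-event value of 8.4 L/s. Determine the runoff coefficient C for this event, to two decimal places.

ΣQ_DR = 251.8 L/s; V = ΣQ_DR·Δt = 9.065 × 10^5 L.
Runoff depth d = V / A = 37.77 mm.
C = d / P = 37.77 / 229 = 0.16.

C ≈ 0.16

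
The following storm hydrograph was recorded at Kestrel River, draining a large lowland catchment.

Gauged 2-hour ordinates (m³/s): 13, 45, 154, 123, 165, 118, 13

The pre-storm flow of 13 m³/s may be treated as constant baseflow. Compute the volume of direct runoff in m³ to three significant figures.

V ≈ 3.89 × 10^6 m³

Direct-runoff ordinates (Q − Q_b): 0.0, 32.0, 141.0, 110.0, 152.0, 105.0, 0.0 m³/s.
ΣQ_DR = 540.0 m³/s.
With Δt = 2 h = 7200 s, V = ΣQ_DR · Δt = 540.0 × 7200 = 3.89 × 10^6 m³.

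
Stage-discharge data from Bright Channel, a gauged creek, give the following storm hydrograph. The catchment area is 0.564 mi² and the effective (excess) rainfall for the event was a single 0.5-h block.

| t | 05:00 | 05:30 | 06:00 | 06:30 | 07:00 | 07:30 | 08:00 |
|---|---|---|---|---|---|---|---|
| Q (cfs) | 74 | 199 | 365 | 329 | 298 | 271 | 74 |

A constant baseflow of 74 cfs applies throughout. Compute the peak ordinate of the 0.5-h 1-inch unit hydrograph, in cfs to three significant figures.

U_p ≈ 194 cfs

Direct runoff: 0.0, 125.0, 291.0, 255.0, 224.0, 197.0, 0.0 cfs; ΣQ_DR = 1092 cfs, peak = 291.0 cfs.
Runoff depth d = ΣQ_DR·Δt / A = 1092 × 1800 / (0.564 mi²) = 1.500 in.
The 1-inch UH is the DRH scaled by (1 in)/d, so U_p = 291.0 × 1/1.500 = 194 cfs.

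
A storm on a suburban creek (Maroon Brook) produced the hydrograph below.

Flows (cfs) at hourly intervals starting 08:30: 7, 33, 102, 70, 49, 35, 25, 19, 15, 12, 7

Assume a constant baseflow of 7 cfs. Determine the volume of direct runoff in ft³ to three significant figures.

Direct-runoff ordinates (Q − Q_b): 0.0, 26.0, 95.0, 63.0, 42.0, 28.0, 18.0, 12.0, 8.0, 5.0, 0.0 cfs.
ΣQ_DR = 297.0 cfs.
With Δt = 1 h = 3600 s, V = ΣQ_DR · Δt = 297.0 × 3600 = 1.07 × 10^6 ft³.

V ≈ 1.07 × 10^6 ft³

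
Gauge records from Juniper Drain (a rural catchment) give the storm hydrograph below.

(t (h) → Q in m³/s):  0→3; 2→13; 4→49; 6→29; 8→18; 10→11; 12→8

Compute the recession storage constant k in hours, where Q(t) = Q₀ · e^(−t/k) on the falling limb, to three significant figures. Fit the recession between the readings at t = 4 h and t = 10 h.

On the falling limb, Q drops from 49 to 11 m³/s between t = 4 h and t = 10 h (Δt = 6 h).
k = −Δt / ln(Q₂/Q₁) = −6 / ln(11/49) = 4.02 h.

k ≈ 4.02 h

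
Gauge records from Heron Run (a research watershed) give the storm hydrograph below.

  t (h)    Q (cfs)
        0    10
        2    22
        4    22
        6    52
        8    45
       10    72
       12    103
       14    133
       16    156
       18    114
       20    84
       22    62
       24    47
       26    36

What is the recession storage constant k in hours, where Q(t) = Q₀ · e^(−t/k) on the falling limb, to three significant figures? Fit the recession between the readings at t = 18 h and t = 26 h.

On the falling limb, Q drops from 114 to 36 cfs between t = 18 h and t = 26 h (Δt = 8 h).
k = −Δt / ln(Q₂/Q₁) = −8 / ln(36/114) = 6.94 h.

k ≈ 6.94 h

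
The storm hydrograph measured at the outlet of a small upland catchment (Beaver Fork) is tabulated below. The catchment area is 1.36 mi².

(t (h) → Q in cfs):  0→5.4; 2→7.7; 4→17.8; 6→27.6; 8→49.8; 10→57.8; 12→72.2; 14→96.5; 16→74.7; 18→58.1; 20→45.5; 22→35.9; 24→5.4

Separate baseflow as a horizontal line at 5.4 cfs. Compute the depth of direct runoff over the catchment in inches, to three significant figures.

d ≈ 1.10 in

Direct runoff: 0.0, 2.3, 12.4, 22.2, 44.4, 52.4, 66.8, 91.1, 69.3, 52.7, 40.1, 30.5, 0.0 cfs; ΣQ_DR = 484.2 cfs.
V = ΣQ_DR · Δt = 484.2 × 7200 s = 3.486 × 10^6 ft³.
Over A = 1.36 mi², depth = V / A = 1.10 in.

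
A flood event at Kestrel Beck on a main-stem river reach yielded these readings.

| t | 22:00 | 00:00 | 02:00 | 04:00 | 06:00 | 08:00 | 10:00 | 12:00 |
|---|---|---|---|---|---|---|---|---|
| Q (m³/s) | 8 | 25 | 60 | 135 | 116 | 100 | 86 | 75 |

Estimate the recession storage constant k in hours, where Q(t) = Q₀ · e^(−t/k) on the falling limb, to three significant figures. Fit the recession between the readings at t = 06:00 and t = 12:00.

On the falling limb, Q drops from 116 to 75 m³/s between t = 06:00 and t = 12:00 (Δt = 6 h).
k = −Δt / ln(Q₂/Q₁) = −6 / ln(75/116) = 13.8 h.

k ≈ 13.8 h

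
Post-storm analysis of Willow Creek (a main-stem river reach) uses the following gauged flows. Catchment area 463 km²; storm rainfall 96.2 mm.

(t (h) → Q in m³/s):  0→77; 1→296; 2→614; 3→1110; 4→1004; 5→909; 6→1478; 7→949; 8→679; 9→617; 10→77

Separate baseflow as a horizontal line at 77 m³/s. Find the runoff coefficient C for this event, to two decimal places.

ΣQ_DR = 6963 m³/s; V = ΣQ_DR·Δt = 2.507 × 10^7 m³.
Runoff depth d = V / A = 54.14 mm.
C = d / P = 54.14 / 96.2 = 0.56.

C ≈ 0.56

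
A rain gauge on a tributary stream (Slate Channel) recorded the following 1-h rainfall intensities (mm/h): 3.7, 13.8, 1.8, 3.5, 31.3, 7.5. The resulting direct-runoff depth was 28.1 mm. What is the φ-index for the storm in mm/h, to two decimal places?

Only the 2 blocks with intensity above φ contribute runoff: 13.8, 31.3 mm/h.
Σ(I−φ)·Δt = d  ⇒  (13.8+31.3 − 2φ)·1 = 28.1
φ = (45.10 − 28.1/1) / 2 = 8.50 mm/h.

φ ≈ 8.50 mm/h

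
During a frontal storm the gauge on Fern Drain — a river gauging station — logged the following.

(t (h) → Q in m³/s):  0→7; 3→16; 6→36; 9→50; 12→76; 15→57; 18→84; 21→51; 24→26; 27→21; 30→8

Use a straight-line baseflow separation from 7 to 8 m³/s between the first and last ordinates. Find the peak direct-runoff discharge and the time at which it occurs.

Q_p = 76.40 m³/s at t = 18 h

Subtracting baseflow gives direct-runoff ordinates: 0.00, 8.90, 28.80, 42.70, 68.60, 49.50, 76.40, 43.30, 18.20, 13.10, 0.00 m³/s.
The maximum is 76.40 m³/s, occurring at the reading for t = 18 h.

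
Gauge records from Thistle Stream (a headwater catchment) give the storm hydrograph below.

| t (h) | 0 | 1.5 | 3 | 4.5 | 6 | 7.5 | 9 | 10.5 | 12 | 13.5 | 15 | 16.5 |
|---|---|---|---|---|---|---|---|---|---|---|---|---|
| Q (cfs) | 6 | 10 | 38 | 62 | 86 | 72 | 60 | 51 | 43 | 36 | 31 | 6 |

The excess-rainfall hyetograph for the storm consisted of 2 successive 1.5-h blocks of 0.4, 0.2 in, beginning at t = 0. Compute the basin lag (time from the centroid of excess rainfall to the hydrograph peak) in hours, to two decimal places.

Centroid of excess rainfall: t_c = Σ P_i·t̄_i / ΣP_i = 1.2500 h (block centres at 0.75, 2.25 h).
Hydrograph peak occurs at t = 6 h, so basin lag t_L = 6 − 1.2500 = 4.75 h.

t_L ≈ 4.75 h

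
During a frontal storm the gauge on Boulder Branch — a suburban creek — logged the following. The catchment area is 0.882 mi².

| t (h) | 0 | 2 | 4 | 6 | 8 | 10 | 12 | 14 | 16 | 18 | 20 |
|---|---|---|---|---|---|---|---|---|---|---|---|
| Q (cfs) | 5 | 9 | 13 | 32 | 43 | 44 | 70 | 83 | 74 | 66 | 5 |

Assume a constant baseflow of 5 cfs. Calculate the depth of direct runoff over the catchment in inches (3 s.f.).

d ≈ 1.37 in

Direct runoff: 0.0, 4.0, 8.0, 27.0, 38.0, 39.0, 65.0, 78.0, 69.0, 61.0, 0.0 cfs; ΣQ_DR = 389.0 cfs.
V = ΣQ_DR · Δt = 389.0 × 7200 s = 2.801 × 10^6 ft³.
Over A = 0.882 mi², depth = V / A = 1.37 in.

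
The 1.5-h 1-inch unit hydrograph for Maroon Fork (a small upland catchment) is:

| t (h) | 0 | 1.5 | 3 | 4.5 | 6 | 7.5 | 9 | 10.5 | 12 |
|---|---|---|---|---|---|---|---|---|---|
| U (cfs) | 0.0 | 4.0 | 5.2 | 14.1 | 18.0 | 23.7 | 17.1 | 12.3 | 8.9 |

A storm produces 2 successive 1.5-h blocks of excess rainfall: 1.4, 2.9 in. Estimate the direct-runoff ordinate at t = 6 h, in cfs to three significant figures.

By discrete convolution, Q_j = Σ (P_i / 1 in) · U_{j−i}.
At t = 6 h (j=4): Q = (1.4/1)·18.0 + (2.9/1)·14.1 = 66.1 cfs.

Q ≈ 66.1 cfs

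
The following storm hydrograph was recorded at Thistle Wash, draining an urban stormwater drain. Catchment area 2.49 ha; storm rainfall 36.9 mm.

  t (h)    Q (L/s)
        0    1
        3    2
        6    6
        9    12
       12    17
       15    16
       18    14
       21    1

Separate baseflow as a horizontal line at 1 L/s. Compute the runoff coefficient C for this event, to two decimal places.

C ≈ 0.72

ΣQ_DR = 61.00 L/s; V = ΣQ_DR·Δt = 6.588 × 10^5 L.
Runoff depth d = V / A = 26.46 mm.
C = d / P = 26.46 / 36.9 = 0.72.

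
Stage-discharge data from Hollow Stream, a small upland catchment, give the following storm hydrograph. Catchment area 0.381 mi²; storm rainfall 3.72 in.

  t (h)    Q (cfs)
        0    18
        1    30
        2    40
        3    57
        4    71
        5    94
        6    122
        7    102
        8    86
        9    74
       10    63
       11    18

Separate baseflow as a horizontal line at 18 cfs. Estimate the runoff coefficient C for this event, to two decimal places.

C ≈ 0.61

ΣQ_DR = 559.0 cfs; V = ΣQ_DR·Δt = 2.012 × 10^6 ft³.
Runoff depth d = V / A = 2.274 in.
C = d / P = 2.274 / 3.72 = 0.61.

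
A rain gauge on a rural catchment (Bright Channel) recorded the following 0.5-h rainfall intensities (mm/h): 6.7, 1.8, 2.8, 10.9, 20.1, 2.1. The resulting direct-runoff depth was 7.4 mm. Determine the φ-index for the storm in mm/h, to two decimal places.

Only the 2 blocks with intensity above φ contribute runoff: 10.9, 20.1 mm/h.
Σ(I−φ)·Δt = d  ⇒  (10.9+20.1 − 2φ)·0.5 = 7.4
φ = (31.00 − 7.4/0.5) / 2 = 8.10 mm/h.

φ ≈ 8.10 mm/h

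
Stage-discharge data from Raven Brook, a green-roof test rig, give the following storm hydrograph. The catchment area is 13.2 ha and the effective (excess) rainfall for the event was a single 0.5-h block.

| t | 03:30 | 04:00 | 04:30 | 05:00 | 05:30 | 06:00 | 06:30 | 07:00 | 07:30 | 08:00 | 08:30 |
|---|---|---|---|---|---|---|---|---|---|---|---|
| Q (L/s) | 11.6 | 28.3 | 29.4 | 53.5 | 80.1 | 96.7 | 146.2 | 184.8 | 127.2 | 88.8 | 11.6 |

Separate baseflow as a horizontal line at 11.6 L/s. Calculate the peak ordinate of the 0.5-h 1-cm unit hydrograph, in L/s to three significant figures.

U_p ≈ 174 L/s

Direct runoff: 0.0, 16.7, 17.8, 41.9, 68.5, 85.1, 134.6, 173.2, 115.6, 77.2, 0.0 L/s; ΣQ_DR = 730.6 L/s, peak = 173.2 L/s.
Runoff depth d = ΣQ_DR·Δt / A = 730.6 × 1800 / (13.2 ha) = 9.963 mm.
The 1-cm UH is the DRH scaled by (10 mm)/d, so U_p = 173.2 × 10/9.963 = 174 L/s.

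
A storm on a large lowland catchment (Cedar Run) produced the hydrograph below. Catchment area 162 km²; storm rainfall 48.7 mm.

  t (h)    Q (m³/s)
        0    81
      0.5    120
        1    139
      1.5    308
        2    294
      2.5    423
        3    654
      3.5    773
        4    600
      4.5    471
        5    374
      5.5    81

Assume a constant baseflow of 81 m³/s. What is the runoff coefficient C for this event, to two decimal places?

ΣQ_DR = 3346 m³/s; V = ΣQ_DR·Δt = 6.023 × 10^6 m³.
Runoff depth d = V / A = 37.18 mm.
C = d / P = 37.18 / 48.7 = 0.76.

C ≈ 0.76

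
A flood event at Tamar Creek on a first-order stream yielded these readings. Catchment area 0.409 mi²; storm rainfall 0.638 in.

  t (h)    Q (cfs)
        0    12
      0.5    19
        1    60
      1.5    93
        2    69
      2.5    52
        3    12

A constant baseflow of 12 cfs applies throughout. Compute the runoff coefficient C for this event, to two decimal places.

C ≈ 0.69

ΣQ_DR = 233.0 cfs; V = ΣQ_DR·Δt = 4.194 × 10^5 ft³.
Runoff depth d = V / A = 0.4414 in.
C = d / P = 0.4414 / 0.638 = 0.69.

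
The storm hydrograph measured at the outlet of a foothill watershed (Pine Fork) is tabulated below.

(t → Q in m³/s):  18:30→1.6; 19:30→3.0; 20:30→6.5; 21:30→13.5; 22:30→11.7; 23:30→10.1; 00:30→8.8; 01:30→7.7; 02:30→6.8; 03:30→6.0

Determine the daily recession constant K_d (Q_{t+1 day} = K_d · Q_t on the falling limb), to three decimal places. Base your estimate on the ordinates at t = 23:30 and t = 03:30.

K_d ≈ 0.044

Between t = 23:30 and t = 03:30 the flow falls from 10.1 to 6.0 m³/s over 4×1 h = 4 h.
Per-interval ratio K = (6.0/10.1)^(1/4) = 0.8779; K_d = K^(24/1) = 0.044.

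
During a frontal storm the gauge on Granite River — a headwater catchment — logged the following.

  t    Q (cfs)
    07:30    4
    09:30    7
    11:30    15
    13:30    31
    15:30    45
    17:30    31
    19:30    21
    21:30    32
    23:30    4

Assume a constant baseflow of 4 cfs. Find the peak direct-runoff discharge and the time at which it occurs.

Subtracting baseflow gives direct-runoff ordinates: 0.0, 3.0, 11.0, 27.0, 41.0, 27.0, 17.0, 28.0, 0.0 cfs.
The maximum is 41.0 cfs, occurring at the reading for t = 15:30.

Q_p = 41.0 cfs at t = 15:30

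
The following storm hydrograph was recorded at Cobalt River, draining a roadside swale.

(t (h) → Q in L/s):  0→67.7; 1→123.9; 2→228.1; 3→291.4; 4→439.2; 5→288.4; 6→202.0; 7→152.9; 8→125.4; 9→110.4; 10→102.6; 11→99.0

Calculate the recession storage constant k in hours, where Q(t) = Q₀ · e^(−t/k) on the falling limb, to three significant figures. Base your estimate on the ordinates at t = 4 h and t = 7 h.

On the falling limb, Q drops from 439.2 to 152.9 L/s between t = 4 h and t = 7 h (Δt = 3 h).
k = −Δt / ln(Q₂/Q₁) = −3 / ln(152.9/439.2) = 2.84 h.

k ≈ 2.84 h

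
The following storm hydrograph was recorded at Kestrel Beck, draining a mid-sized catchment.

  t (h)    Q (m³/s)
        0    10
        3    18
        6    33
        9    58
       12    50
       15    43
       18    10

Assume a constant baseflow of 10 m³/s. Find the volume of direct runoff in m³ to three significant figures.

Direct-runoff ordinates (Q − Q_b): 0.0, 8.0, 23.0, 48.0, 40.0, 33.0, 0.0 m³/s.
ΣQ_DR = 152.0 m³/s.
With Δt = 3 h = 10800 s, V = ΣQ_DR · Δt = 152.0 × 10800 = 1.64 × 10^6 m³.

V ≈ 1.64 × 10^6 m³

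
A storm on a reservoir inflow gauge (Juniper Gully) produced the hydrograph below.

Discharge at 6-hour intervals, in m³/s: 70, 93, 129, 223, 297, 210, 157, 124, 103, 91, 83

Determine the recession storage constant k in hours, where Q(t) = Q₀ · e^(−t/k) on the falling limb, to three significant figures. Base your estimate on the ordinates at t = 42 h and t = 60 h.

On the falling limb, Q drops from 124 to 83 m³/s between t = 42 h and t = 60 h (Δt = 18 h).
k = −Δt / ln(Q₂/Q₁) = −18 / ln(83/124) = 44.8 h.

k ≈ 44.8 h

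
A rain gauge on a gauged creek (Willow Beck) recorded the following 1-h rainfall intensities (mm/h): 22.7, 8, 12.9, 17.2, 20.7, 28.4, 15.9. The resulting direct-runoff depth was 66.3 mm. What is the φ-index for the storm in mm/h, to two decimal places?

φ ≈ 8.58 mm/h

Only the 6 blocks with intensity above φ contribute runoff: 22.7, 12.9, 17.2, 20.7, 28.4, 15.9 mm/h.
Σ(I−φ)·Δt = d  ⇒  (22.7+12.9+17.2+20.7+28.4+15.9 − 6φ)·1 = 66.3
φ = (117.8 − 66.3/1) / 6 = 8.58 mm/h.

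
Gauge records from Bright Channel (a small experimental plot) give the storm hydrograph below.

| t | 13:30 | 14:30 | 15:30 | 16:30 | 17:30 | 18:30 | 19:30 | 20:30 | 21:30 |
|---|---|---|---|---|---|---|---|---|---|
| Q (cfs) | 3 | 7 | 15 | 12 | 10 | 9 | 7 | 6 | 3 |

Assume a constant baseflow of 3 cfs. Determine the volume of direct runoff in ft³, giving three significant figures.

Direct-runoff ordinates (Q − Q_b): 0.0, 4.0, 12.0, 9.0, 7.0, 6.0, 4.0, 3.0, 0.0 cfs.
ΣQ_DR = 45.00 cfs.
With Δt = 1 h = 3600 s, V = ΣQ_DR · Δt = 45.00 × 3600 = 1.62 × 10^5 ft³.

V ≈ 1.62 × 10^5 ft³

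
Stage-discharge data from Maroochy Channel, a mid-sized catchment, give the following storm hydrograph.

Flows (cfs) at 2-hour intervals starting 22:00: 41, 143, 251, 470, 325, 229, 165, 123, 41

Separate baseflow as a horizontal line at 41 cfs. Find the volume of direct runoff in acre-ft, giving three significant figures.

Direct-runoff ordinates (Q − Q_b): 0.0, 102.0, 210.0, 429.0, 284.0, 188.0, 124.0, 82.0, 0.0 cfs.
ΣQ_DR = 1419 cfs.
With Δt = 2 h = 7200 s, V = ΣQ_DR · Δt = 1419 × 7200 = 1.02 × 10^7 ft³ = 235 acre-ft.

V ≈ 235 acre-ft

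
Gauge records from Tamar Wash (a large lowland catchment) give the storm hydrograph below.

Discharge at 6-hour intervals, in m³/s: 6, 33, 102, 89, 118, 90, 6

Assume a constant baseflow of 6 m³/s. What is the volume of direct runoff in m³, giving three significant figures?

Direct-runoff ordinates (Q − Q_b): 0.0, 27.0, 96.0, 83.0, 112.0, 84.0, 0.0 m³/s.
ΣQ_DR = 402.0 m³/s.
With Δt = 6 h = 21600 s, V = ΣQ_DR · Δt = 402.0 × 21600 = 8.68 × 10^6 m³.

V ≈ 8.68 × 10^6 m³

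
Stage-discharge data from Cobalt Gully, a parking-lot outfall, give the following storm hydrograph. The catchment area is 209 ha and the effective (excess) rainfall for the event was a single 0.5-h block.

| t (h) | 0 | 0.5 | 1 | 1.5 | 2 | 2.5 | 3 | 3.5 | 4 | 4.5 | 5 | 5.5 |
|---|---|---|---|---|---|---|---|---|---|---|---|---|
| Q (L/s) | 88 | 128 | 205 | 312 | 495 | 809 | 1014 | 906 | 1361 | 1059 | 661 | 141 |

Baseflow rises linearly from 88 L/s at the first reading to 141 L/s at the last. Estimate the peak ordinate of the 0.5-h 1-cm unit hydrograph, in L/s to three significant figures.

U_p ≈ 2470 L/s

Direct runoff: 0.00, 35.18, 107.36, 209.55, 387.73, 696.91, 897.09, 784.27, 1234.45, 927.64, 524.82, 0.00 L/s; ΣQ_DR = 5805 L/s, peak = 1234.45 L/s.
Runoff depth d = ΣQ_DR·Δt / A = 5805 × 1800 / (209 ha) = 5.000 mm.
The 1-cm UH is the DRH scaled by (10 mm)/d, so U_p = 1234.45 × 10/5.000 = 2470 L/s.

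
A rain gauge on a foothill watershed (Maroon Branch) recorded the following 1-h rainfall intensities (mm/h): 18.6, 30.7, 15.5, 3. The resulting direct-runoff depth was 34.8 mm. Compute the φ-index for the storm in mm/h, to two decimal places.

Only the 3 blocks with intensity above φ contribute runoff: 18.6, 30.7, 15.5 mm/h.
Σ(I−φ)·Δt = d  ⇒  (18.6+30.7+15.5 − 3φ)·1 = 34.8
φ = (64.80 − 34.8/1) / 3 = 10.00 mm/h.

φ ≈ 10.00 mm/h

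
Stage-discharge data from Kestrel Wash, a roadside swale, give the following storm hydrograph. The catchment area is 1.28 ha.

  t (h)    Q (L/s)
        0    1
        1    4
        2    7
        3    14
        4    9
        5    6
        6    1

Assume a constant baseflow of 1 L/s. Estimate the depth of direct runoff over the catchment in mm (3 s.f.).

Direct runoff: 0.0, 3.0, 6.0, 13.0, 8.0, 5.0, 0.0 L/s; ΣQ_DR = 35.00 L/s.
V = ΣQ_DR · Δt = 35.00 × 3600 s = 1.260 × 10^5 L.
Over A = 1.28 ha, depth = V / A = 9.84 mm.

d ≈ 9.84 mm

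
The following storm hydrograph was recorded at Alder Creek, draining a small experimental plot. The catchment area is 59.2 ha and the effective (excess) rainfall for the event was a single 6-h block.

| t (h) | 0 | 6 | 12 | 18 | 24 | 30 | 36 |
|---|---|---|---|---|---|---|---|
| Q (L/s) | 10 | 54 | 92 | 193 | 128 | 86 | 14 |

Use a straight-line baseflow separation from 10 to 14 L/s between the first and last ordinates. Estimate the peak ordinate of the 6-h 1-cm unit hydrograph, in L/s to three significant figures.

Direct runoff: 0.00, 43.33, 80.67, 181.00, 115.33, 72.67, 0.00 L/s; ΣQ_DR = 493.0 L/s, peak = 181.00 L/s.
Runoff depth d = ΣQ_DR·Δt / A = 493.0 × 21600 / (59.2 ha) = 17.99 mm.
The 1-cm UH is the DRH scaled by (10 mm)/d, so U_p = 181.00 × 10/17.99 = 101 L/s.

U_p ≈ 101 L/s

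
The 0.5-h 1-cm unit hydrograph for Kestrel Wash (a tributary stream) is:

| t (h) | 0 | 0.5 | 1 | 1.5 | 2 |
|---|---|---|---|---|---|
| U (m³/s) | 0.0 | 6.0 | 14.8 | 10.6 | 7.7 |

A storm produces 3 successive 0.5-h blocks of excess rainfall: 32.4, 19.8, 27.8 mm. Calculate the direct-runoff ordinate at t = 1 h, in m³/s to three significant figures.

By discrete convolution, Q_j = Σ (P_i / 10 mm) · U_{j−i}.
At t = 1 h (j=2): Q = (32.4/10)·14.8 + (19.8/10)·6.0 + (27.8/10)·0.0 = 59.8 m³/s.

Q ≈ 59.8 m³/s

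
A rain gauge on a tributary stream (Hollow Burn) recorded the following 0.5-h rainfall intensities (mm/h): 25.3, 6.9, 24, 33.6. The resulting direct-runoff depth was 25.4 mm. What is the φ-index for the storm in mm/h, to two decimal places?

Only the 3 blocks with intensity above φ contribute runoff: 25.3, 24, 33.6 mm/h.
Σ(I−φ)·Δt = d  ⇒  (25.3+24+33.6 − 3φ)·0.5 = 25.4
φ = (82.90 − 25.4/0.5) / 3 = 10.70 mm/h.

φ ≈ 10.70 mm/h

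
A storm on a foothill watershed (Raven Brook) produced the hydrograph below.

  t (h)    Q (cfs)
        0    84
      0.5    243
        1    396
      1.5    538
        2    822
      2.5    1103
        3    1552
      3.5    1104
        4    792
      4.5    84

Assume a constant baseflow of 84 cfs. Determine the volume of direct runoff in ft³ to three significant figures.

Direct-runoff ordinates (Q − Q_b): 0.0, 159.0, 312.0, 454.0, 738.0, 1019.0, 1468.0, 1020.0, 708.0, 0.0 cfs.
ΣQ_DR = 5878 cfs.
With Δt = 0.5 h = 1800 s, V = ΣQ_DR · Δt = 5878 × 1800 = 1.06 × 10^7 ft³.

V ≈ 1.06 × 10^7 ft³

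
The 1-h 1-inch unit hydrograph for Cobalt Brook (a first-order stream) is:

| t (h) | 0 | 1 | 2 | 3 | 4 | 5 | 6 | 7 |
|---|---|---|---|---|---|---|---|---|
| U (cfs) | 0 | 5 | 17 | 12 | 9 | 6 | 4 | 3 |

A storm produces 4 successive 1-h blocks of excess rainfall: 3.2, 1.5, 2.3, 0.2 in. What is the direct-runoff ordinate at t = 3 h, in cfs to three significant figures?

Q ≈ 75.4 cfs

By discrete convolution, Q_j = Σ (P_i / 1 in) · U_{j−i}.
At t = 3 h (j=3): Q = (3.2/1)·12 + (1.5/1)·17 + (2.3/1)·5 + (0.2/1)·0 = 75.4 cfs.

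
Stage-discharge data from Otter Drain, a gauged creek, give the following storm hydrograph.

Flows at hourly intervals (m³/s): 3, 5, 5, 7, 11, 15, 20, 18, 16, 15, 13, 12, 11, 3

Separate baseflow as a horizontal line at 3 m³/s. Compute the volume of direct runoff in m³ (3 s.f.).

V ≈ 4.03 × 10^5 m³

Direct-runoff ordinates (Q − Q_b): 0.0, 2.0, 2.0, 4.0, 8.0, 12.0, 17.0, 15.0, 13.0, 12.0, 10.0, 9.0, 8.0, 0.0 m³/s.
ΣQ_DR = 112.0 m³/s.
With Δt = 1 h = 3600 s, V = ΣQ_DR · Δt = 112.0 × 3600 = 4.03 × 10^5 m³.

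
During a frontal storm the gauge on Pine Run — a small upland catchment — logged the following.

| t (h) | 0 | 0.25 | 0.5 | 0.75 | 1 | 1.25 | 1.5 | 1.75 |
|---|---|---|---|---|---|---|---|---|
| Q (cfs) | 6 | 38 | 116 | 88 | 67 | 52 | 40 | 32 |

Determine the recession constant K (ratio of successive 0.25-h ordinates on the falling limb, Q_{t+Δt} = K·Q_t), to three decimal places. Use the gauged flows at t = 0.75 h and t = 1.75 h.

K ≈ 0.777

Using the recession-limb readings at t = 0.75 h and t = 1.75 h: Q falls from 88 to 32 cfs over 4 intervals.
K = (Q₂/Q₁)^(1/4) = (32/88)^(1/4) = 0.777.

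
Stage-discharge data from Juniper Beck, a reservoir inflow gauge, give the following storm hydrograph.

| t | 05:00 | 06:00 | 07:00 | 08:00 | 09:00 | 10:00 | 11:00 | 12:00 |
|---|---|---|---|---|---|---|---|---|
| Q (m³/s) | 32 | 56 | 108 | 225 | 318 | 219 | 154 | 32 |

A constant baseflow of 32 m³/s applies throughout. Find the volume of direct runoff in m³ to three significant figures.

V ≈ 3.20 × 10^6 m³

Direct-runoff ordinates (Q − Q_b): 0.0, 24.0, 76.0, 193.0, 286.0, 187.0, 122.0, 0.0 m³/s.
ΣQ_DR = 888.0 m³/s.
With Δt = 1 h = 3600 s, V = ΣQ_DR · Δt = 888.0 × 3600 = 3.20 × 10^6 m³.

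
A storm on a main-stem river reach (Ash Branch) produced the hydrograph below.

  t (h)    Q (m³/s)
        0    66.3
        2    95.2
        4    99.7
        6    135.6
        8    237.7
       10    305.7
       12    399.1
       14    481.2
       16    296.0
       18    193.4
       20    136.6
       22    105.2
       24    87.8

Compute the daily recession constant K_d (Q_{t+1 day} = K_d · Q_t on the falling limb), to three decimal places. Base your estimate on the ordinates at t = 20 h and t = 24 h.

K_d ≈ 0.071

Between t = 20 h and t = 24 h the flow falls from 136.6 to 87.8 m³/s over 2×2 h = 4 h.
Per-interval ratio K = (87.8/136.6)^(1/2) = 0.8017; K_d = K^(24/2) = 0.071.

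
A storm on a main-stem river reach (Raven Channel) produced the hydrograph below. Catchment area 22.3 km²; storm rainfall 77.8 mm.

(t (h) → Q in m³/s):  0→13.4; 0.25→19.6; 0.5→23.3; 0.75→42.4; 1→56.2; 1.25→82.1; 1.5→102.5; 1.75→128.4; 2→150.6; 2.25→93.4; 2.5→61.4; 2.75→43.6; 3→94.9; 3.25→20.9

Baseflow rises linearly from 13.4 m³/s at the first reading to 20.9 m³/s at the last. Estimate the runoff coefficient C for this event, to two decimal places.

ΣQ_DR = 692.6 m³/s; V = ΣQ_DR·Δt = 6.233 × 10^5 m³.
Runoff depth d = V / A = 27.95 mm.
C = d / P = 27.95 / 77.8 = 0.36.

C ≈ 0.36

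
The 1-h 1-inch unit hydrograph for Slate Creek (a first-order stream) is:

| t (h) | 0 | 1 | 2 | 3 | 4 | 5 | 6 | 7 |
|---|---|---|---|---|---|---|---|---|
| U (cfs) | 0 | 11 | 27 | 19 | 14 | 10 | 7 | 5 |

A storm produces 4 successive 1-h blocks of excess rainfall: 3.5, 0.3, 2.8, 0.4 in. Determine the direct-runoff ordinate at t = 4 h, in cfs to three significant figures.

Q ≈ 135 cfs

By discrete convolution, Q_j = Σ (P_i / 1 in) · U_{j−i}.
At t = 4 h (j=4): Q = (3.5/1)·14 + (0.3/1)·19 + (2.8/1)·27 + (0.4/1)·11 = 135 cfs.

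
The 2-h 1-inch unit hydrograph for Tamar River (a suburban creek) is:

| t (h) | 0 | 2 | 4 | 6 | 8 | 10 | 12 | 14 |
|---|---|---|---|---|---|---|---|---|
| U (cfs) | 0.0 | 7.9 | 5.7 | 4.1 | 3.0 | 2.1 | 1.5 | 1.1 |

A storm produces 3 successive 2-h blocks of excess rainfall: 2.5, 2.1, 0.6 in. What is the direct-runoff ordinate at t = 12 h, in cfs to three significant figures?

Q ≈ 9.96 cfs

By discrete convolution, Q_j = Σ (P_i / 1 in) · U_{j−i}.
At t = 12 h (j=6): Q = (2.5/1)·1.5 + (2.1/1)·2.1 + (0.6/1)·3.0 = 9.96 cfs.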